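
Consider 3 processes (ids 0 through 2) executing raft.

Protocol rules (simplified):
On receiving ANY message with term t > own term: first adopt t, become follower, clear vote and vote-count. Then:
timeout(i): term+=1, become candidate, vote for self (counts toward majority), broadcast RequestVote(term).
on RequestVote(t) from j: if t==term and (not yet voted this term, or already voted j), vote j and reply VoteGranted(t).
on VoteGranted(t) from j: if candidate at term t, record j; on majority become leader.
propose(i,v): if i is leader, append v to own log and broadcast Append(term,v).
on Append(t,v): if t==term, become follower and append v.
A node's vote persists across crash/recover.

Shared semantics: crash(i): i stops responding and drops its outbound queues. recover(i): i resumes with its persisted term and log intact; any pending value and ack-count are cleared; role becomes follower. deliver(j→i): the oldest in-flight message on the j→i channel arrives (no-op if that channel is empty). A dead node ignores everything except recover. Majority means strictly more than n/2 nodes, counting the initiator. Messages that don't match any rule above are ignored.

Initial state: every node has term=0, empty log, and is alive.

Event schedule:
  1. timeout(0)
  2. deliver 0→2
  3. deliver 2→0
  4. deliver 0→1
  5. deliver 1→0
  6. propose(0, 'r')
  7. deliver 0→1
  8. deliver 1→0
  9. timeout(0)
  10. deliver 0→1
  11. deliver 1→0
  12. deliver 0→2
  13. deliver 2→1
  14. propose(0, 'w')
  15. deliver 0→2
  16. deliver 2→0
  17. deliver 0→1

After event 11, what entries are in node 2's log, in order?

1. timeout(0):  <0:cand t1 ->
2. deliver 0→2:  <2:foll t1 ->
3. deliver 2→0:  <0:lead t1 ->
4. deliver 0→1:  <1:foll t1 ->
5. deliver 1→0:  nop
6. propose(0,'r'):  <0:lead t1 r>
7. deliver 0→1:  <1:foll t1 r>
8. deliver 1→0:  nop
9. timeout(0):  <0:cand t2 r>
10. deliver 0→1:  <1:foll t2 r>
11. deliver 1→0:  <0:lead t2 r>

empty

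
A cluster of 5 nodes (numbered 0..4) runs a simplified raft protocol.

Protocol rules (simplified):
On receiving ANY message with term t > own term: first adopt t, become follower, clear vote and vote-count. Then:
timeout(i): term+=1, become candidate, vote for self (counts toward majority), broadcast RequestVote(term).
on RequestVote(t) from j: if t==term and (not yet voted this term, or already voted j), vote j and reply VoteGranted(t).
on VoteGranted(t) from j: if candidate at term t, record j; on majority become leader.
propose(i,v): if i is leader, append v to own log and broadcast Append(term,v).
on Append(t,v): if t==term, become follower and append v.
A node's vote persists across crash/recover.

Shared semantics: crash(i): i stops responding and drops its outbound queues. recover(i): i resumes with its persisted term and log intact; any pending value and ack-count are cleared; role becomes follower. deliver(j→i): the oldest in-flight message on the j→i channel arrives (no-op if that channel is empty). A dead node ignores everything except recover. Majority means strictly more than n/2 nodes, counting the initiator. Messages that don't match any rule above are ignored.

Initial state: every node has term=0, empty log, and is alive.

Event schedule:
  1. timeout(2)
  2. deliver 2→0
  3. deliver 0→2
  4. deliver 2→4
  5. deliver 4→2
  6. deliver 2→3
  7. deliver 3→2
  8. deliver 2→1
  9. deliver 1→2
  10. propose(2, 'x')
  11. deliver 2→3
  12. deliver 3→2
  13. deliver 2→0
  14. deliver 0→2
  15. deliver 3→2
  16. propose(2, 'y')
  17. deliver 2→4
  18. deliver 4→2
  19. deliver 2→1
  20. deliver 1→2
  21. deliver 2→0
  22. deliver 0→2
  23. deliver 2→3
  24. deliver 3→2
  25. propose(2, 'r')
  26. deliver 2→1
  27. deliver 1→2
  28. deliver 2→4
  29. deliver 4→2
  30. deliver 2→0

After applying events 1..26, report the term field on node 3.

1

step 1 timeout(2): 2={cand,t=1,log=-}
step 2 deliver 2→0: 0={foll,t=1,log=-}
step 3 deliver 0→2: —
step 4 deliver 2→4: 4={foll,t=1,log=-}
step 5 deliver 4→2: 2={lead,t=1,log=-}
step 6 deliver 2→3: 3={foll,t=1,log=-}
step 7 deliver 3→2: —
step 8 deliver 2→1: 1={foll,t=1,log=-}
step 9 deliver 1→2: —
step 10 propose(2,'x'): 2={lead,t=1,log=x}
step 11 deliver 2→3: 3={foll,t=1,log=x}
step 12 deliver 3→2: —
step 13 deliver 2→0: 0={foll,t=1,log=x}
step 14 deliver 0→2: —
step 15 deliver 3→2: —
step 16 propose(2,'y'): 2={lead,t=1,log=x,y}
step 17 deliver 2→4: 4={foll,t=1,log=x}
step 18 deliver 4→2: —
step 19 deliver 2→1: 1={foll,t=1,log=x}
step 20 deliver 1→2: —
step 21 deliver 2→0: 0={foll,t=1,log=x,y}
step 22 deliver 0→2: —
step 23 deliver 2→3: 3={foll,t=1,log=x,y}
step 24 deliver 3→2: —
step 25 propose(2,'r'): 2={lead,t=1,log=x,y,r}
step 26 deliver 2→1: 1={foll,t=1,log=x,y}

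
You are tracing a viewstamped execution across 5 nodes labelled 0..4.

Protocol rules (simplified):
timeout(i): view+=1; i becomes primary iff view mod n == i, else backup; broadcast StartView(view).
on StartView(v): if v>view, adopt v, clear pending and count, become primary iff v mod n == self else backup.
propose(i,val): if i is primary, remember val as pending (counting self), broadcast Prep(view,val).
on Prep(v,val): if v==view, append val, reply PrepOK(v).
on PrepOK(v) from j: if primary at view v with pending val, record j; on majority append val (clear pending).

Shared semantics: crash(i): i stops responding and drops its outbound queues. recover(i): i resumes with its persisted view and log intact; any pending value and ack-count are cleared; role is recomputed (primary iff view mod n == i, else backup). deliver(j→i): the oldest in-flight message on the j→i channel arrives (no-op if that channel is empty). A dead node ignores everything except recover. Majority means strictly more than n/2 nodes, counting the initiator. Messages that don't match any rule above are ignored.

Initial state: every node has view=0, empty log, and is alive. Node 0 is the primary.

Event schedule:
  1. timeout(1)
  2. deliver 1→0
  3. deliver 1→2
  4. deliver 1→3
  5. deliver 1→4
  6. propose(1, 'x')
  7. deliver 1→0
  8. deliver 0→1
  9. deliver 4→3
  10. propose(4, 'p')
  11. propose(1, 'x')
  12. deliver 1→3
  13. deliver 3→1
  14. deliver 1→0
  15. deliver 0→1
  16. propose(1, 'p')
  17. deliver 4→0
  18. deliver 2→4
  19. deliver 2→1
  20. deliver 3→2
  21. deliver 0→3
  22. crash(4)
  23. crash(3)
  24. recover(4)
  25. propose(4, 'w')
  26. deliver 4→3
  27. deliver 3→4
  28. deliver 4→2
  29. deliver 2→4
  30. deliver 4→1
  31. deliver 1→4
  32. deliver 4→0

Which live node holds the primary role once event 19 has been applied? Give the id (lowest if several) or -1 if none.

after 1 — timeout(1): n1:prim/v1/[-]
after 2 — deliver 1→0: n0:back/v1/[-]
after 3 — deliver 1→2: n2:back/v1/[-]
after 4 — deliver 1→3: n3:back/v1/[-]
after 5 — deliver 1→4: n4:back/v1/[-]
after 6 — propose(1,'x'): ·
after 7 — deliver 1→0: n0:back/v1/[x]
after 8 — deliver 0→1: ·
after 9 — deliver 4→3: ·
after 10 — propose(4,'p'): ·
after 11 — propose(1,'x'): ·
after 12 — deliver 1→3: n3:back/v1/[x]
after 13 — deliver 3→1: ·
after 14 — deliver 1→0: n0:back/v1/[x,x]
after 15 — deliver 0→1: n1:prim/v1/[x]
after 16 — propose(1,'p'): ·
after 17 — deliver 4→0: ·
after 18 — deliver 2→4: ·
after 19 — deliver 2→1: ·

1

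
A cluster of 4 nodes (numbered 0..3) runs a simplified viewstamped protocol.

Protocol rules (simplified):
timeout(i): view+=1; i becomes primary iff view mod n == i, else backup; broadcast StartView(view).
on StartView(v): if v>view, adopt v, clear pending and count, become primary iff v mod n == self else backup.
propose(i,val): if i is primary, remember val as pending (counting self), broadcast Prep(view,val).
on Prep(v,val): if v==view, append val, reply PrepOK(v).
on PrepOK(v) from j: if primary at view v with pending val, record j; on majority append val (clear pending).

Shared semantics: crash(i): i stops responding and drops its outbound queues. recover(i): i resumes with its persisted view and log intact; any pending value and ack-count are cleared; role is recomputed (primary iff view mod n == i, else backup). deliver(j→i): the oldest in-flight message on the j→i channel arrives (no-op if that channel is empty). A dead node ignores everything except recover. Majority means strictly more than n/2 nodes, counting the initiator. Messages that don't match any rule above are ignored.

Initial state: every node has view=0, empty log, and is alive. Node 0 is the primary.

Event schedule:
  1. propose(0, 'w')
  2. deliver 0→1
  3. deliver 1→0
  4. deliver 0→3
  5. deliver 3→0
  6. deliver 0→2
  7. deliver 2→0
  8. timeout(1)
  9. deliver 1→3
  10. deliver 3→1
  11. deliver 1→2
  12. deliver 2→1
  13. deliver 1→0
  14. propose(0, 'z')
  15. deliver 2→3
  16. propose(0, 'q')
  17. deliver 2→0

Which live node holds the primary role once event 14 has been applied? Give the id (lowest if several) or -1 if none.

step 1 propose(0,'w'): —
step 2 deliver 0→1: 1={back,v=0,log=w}
step 3 deliver 1→0: —
step 4 deliver 0→3: 3={back,v=0,log=w}
step 5 deliver 3→0: 0={prim,v=0,log=w}
step 6 deliver 0→2: 2={back,v=0,log=w}
step 7 deliver 2→0: —
step 8 timeout(1): 1={prim,v=1,log=w}
step 9 deliver 1→3: 3={back,v=1,log=w}
step 10 deliver 3→1: —
step 11 deliver 1→2: 2={back,v=1,log=w}
step 12 deliver 2→1: —
step 13 deliver 1→0: 0={back,v=1,log=w}
step 14 propose(0,'z'): —

1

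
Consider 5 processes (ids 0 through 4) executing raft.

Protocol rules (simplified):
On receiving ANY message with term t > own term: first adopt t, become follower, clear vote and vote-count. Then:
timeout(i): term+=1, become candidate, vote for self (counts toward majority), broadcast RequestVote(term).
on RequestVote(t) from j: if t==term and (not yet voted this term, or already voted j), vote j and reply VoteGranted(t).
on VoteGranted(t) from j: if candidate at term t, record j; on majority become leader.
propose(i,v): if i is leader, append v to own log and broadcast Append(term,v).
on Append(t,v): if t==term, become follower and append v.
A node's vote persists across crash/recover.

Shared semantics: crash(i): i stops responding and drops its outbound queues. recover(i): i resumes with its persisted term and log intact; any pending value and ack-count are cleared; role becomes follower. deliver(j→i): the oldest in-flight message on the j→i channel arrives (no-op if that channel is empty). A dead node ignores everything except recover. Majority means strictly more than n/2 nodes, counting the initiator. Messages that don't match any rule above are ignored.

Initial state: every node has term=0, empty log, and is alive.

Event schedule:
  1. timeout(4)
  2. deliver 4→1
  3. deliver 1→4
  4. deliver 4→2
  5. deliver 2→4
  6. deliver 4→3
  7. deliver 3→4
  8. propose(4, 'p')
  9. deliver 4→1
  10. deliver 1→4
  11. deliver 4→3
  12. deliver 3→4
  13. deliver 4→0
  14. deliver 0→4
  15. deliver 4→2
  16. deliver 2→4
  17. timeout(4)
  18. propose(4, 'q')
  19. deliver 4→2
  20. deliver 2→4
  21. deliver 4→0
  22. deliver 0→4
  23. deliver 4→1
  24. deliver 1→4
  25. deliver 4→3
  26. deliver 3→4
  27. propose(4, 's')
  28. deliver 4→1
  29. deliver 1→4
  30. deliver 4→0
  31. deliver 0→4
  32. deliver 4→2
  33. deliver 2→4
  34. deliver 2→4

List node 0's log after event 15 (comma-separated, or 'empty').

empty

1. timeout(4):  <4:cand t1 ->
2. deliver 4→1:  <1:foll t1 ->
3. deliver 1→4:  nop
4. deliver 4→2:  <2:foll t1 ->
5. deliver 2→4:  <4:lead t1 ->
6. deliver 4→3:  <3:foll t1 ->
7. deliver 3→4:  nop
8. propose(4,'p'):  <4:lead t1 p>
9. deliver 4→1:  <1:foll t1 p>
10. deliver 1→4:  nop
11. deliver 4→3:  <3:foll t1 p>
12. deliver 3→4:  nop
13. deliver 4→0:  <0:foll t1 ->
14. deliver 0→4:  nop
15. deliver 4→2:  <2:foll t1 p>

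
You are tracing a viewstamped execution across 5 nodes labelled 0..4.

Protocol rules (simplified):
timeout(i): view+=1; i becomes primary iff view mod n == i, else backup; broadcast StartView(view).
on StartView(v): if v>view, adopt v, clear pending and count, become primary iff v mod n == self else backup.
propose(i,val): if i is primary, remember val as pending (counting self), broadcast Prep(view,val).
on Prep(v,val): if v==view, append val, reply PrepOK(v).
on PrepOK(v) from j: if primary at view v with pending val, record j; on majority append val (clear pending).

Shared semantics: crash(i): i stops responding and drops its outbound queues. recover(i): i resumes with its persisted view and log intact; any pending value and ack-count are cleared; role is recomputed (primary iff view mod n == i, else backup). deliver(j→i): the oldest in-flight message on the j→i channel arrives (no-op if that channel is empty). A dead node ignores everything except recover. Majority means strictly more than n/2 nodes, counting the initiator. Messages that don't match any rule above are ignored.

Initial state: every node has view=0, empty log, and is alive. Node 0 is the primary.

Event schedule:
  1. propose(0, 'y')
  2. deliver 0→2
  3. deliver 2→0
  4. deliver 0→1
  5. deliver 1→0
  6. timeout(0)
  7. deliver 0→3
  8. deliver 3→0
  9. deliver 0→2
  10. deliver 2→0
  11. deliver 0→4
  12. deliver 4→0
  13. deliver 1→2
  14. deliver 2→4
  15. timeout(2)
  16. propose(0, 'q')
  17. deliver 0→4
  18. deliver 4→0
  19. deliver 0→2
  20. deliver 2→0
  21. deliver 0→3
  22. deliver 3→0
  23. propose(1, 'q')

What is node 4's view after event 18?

1

e1 propose(0,'y'): ·
e2 deliver 0→2: 2[back,v=0,y]
e3 deliver 2→0: ·
e4 deliver 0→1: 1[back,v=0,y]
e5 deliver 1→0: 0[prim,v=0,y]
e6 timeout(0): 0[back,v=1,y]
e7 deliver 0→3: 3[back,v=0,y]
e8 deliver 3→0: ·
e9 deliver 0→2: 2[back,v=1,y]
e10 deliver 2→0: ·
e11 deliver 0→4: 4[back,v=0,y]
e12 deliver 4→0: ·
e13 deliver 1→2: ·
e14 deliver 2→4: ·
e15 timeout(2): 2[prim,v=2,y]
e16 propose(0,'q'): ·
e17 deliver 0→4: 4[back,v=1,y]
e18 deliver 4→0: ·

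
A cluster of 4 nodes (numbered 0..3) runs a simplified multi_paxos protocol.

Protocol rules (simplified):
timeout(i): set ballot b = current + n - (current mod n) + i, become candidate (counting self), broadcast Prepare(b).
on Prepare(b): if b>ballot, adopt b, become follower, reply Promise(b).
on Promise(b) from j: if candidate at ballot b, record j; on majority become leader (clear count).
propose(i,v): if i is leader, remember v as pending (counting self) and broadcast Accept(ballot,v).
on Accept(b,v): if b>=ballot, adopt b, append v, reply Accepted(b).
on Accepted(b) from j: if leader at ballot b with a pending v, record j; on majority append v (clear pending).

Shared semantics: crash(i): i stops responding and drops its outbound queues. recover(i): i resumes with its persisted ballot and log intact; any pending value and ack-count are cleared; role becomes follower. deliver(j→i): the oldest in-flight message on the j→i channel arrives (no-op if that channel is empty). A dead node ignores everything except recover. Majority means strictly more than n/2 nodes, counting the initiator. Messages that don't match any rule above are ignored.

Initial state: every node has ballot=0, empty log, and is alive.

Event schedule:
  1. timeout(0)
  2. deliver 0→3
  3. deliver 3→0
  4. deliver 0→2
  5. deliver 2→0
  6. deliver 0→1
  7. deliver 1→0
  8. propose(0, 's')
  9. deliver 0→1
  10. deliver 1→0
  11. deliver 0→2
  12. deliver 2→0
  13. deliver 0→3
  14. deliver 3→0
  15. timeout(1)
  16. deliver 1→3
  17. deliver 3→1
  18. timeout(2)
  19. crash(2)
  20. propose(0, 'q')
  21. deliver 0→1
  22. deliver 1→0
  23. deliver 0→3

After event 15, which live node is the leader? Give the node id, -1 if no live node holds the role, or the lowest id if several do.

e1 timeout(0): 0[cand,b=4,-]
e2 deliver 0→3: 3[foll,b=4,-]
e3 deliver 3→0: ·
e4 deliver 0→2: 2[foll,b=4,-]
e5 deliver 2→0: 0[lead,b=4,-]
e6 deliver 0→1: 1[foll,b=4,-]
e7 deliver 1→0: ·
e8 propose(0,'s'): ·
e9 deliver 0→1: 1[foll,b=4,s]
e10 deliver 1→0: ·
e11 deliver 0→2: 2[foll,b=4,s]
e12 deliver 2→0: 0[lead,b=4,s]
e13 deliver 0→3: 3[foll,b=4,s]
e14 deliver 3→0: ·
e15 timeout(1): 1[cand,b=9,s]

0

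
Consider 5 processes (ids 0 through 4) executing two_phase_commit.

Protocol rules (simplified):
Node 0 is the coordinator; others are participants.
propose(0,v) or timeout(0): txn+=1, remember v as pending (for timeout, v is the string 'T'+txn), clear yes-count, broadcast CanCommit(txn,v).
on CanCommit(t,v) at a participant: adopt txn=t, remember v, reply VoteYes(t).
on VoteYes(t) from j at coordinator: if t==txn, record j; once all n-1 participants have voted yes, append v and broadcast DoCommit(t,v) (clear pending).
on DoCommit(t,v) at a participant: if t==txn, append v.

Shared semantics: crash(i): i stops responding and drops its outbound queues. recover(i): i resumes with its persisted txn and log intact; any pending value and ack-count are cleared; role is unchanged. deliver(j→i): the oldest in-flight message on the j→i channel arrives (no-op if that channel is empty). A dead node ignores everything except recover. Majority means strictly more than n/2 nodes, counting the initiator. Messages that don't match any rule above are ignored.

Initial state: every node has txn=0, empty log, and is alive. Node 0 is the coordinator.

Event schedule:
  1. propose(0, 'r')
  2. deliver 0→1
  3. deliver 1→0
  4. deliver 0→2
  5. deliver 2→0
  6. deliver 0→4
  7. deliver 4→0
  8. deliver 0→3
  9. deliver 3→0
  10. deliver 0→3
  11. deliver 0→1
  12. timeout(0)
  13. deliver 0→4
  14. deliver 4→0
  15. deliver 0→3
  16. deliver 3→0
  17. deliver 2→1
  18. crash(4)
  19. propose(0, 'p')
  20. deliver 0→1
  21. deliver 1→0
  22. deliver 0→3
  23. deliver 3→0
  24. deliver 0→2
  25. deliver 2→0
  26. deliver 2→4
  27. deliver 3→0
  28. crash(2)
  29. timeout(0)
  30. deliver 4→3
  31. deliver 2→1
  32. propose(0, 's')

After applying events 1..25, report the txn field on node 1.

2

1. propose(0,'r'):  <0:coor t1 ->
2. deliver 0→1:  <1:part t1 ->
3. deliver 1→0:  nop
4. deliver 0→2:  <2:part t1 ->
5. deliver 2→0:  nop
6. deliver 0→4:  <4:part t1 ->
7. deliver 4→0:  nop
8. deliver 0→3:  <3:part t1 ->
9. deliver 3→0:  <0:coor t1 r>
10. deliver 0→3:  <3:part t1 r>
11. deliver 0→1:  <1:part t1 r>
12. timeout(0):  <0:coor t2 r>
13. deliver 0→4:  <4:part t1 r>
14. deliver 4→0:  nop
15. deliver 0→3:  <3:part t2 r>
16. deliver 3→0:  nop
17. deliver 2→1:  nop
18. crash(4):  <4:✗part t1 r>
19. propose(0,'p'):  <0:coor t3 r>
20. deliver 0→1:  <1:part t2 r>
21. deliver 1→0:  nop
22. deliver 0→3:  <3:part t3 r>
23. deliver 3→0:  nop
24. deliver 0→2:  <2:part t1 r>
25. deliver 2→0:  nop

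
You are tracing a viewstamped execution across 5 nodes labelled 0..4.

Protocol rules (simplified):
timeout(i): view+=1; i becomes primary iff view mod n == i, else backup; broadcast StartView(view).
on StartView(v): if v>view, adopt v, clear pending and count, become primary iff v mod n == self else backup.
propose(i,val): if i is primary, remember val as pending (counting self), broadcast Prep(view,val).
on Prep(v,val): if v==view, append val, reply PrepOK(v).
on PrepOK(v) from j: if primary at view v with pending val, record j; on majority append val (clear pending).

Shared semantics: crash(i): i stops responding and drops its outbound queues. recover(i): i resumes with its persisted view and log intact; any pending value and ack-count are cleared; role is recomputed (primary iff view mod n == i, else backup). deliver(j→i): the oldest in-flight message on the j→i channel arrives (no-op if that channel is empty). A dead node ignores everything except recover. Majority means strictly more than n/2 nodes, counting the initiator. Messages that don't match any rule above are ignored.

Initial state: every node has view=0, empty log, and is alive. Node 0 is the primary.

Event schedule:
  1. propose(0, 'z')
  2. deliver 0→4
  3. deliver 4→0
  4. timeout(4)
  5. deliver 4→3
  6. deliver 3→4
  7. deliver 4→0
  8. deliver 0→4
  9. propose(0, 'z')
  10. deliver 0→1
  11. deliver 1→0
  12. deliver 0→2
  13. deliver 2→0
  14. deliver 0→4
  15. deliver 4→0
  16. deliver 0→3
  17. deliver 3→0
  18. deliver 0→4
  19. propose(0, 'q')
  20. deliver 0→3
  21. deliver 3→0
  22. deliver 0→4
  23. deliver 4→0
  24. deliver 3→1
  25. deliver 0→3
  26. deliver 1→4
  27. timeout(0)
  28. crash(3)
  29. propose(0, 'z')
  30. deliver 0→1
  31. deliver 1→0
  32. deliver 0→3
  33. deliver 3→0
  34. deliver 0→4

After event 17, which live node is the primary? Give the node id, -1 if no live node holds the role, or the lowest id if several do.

after 1 — propose(0,'z'): ·
after 2 — deliver 0→4: n4:back/v0/[z]
after 3 — deliver 4→0: ·
after 4 — timeout(4): n4:back/v1/[z]
after 5 — deliver 4→3: n3:back/v1/[-]
after 6 — deliver 3→4: ·
after 7 — deliver 4→0: n0:back/v1/[-]
after 8 — deliver 0→4: ·
after 9 — propose(0,'z'): ·
after 10 — deliver 0→1: n1:back/v0/[z]
after 11 — deliver 1→0: ·
after 12 — deliver 0→2: n2:back/v0/[z]
after 13 — deliver 2→0: ·
after 14 — deliver 0→4: ·
after 15 — deliver 4→0: ·
after 16 — deliver 0→3: ·
after 17 — deliver 3→0: ·

-1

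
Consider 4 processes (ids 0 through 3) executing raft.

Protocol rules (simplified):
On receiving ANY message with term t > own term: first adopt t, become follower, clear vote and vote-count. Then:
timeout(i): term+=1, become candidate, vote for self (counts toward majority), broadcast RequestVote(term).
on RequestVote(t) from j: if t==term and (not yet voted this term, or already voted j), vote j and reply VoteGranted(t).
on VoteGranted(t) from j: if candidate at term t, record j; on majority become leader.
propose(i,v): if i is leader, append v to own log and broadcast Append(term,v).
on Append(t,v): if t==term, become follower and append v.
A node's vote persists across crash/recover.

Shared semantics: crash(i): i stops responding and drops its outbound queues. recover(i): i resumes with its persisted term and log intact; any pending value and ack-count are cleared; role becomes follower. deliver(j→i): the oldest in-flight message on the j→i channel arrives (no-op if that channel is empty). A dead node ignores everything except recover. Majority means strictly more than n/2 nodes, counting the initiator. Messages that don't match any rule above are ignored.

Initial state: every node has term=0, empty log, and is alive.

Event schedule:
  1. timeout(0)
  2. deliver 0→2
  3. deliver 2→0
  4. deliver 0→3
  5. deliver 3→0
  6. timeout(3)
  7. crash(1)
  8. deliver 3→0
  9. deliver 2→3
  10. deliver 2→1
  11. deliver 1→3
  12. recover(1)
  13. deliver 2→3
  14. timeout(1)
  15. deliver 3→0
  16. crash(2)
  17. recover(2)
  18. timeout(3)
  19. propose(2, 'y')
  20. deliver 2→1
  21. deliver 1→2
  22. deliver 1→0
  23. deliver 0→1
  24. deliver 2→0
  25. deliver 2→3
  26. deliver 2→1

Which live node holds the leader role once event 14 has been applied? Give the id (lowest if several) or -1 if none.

1. timeout(0):  <0:cand t1 ->
2. deliver 0→2:  <2:foll t1 ->
3. deliver 2→0:  nop
4. deliver 0→3:  <3:foll t1 ->
5. deliver 3→0:  <0:lead t1 ->
6. timeout(3):  <3:cand t2 ->
7. crash(1):  <1:✗foll t0 ->
8. deliver 3→0:  <0:foll t2 ->
9. deliver 2→3:  nop
10. deliver 2→1:  nop
11. deliver 1→3:  nop
12. recover(1):  <1:foll t0 ->
13. deliver 2→3:  nop
14. timeout(1):  <1:cand t1 ->

-1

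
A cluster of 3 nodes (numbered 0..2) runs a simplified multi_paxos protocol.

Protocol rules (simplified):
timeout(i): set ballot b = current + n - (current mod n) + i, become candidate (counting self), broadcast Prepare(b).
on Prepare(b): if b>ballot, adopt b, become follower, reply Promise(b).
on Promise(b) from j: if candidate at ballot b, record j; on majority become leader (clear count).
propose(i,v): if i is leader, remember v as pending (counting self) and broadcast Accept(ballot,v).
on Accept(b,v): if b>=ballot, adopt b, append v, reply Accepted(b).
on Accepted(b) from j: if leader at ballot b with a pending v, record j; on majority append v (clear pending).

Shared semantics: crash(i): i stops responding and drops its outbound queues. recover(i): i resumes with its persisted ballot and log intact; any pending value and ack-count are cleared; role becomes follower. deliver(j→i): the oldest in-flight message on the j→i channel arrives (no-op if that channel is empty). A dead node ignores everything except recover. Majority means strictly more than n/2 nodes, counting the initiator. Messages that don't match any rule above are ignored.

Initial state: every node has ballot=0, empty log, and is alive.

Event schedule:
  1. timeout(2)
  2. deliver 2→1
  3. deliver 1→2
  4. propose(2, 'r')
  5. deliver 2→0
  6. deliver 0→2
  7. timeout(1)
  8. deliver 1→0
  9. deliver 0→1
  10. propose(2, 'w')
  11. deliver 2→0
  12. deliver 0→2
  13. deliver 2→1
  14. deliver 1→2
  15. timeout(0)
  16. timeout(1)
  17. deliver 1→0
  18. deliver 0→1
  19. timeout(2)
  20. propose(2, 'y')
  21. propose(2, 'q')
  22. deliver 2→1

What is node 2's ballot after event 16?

after 1 — timeout(2): n2:cand/b5/[-]
after 2 — deliver 2→1: n1:foll/b5/[-]
after 3 — deliver 1→2: n2:lead/b5/[-]
after 4 — propose(2,'r'): ·
after 5 — deliver 2→0: n0:foll/b5/[-]
after 6 — deliver 0→2: ·
after 7 — timeout(1): n1:cand/b7/[-]
after 8 — deliver 1→0: n0:foll/b7/[-]
after 9 — deliver 0→1: n1:lead/b7/[-]
after 10 — propose(2,'w'): ·
after 11 — deliver 2→0: ·
after 12 — deliver 0→2: ·
after 13 — deliver 2→1: ·
after 14 — deliver 1→2: n2:foll/b7/[-]
after 15 — timeout(0): n0:cand/b9/[-]
after 16 — timeout(1): n1:cand/b10/[-]

7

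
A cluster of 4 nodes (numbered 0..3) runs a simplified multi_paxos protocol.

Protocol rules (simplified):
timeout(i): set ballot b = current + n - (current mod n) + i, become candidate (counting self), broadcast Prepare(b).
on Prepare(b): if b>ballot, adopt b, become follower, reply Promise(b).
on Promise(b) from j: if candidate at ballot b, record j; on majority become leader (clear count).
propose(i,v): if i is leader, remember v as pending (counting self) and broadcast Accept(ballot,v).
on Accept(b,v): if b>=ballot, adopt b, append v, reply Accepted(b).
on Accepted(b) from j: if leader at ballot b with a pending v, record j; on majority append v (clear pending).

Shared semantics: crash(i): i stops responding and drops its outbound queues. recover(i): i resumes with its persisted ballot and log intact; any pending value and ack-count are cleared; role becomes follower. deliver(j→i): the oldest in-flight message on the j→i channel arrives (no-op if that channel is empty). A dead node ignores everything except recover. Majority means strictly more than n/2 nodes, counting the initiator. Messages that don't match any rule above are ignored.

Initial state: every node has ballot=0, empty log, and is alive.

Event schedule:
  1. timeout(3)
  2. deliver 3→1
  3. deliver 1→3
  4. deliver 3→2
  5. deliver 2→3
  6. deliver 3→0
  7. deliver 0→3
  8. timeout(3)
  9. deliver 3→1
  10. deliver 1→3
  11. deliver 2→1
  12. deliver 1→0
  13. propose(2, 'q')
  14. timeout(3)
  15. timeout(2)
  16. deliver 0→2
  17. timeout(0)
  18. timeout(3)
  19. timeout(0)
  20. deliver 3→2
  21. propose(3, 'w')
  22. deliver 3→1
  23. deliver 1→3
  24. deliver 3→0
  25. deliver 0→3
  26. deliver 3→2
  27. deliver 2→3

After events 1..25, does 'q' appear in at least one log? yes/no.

no

[1] timeout(3) → N3(cand b7 [-])
[2] deliver 3→1 → N1(foll b7 [-])
[3] deliver 1→3 → ∅
[4] deliver 3→2 → N2(foll b7 [-])
[5] deliver 2→3 → N3(lead b7 [-])
[6] deliver 3→0 → N0(foll b7 [-])
[7] deliver 0→3 → ∅
[8] timeout(3) → N3(cand b11 [-])
[9] deliver 3→1 → N1(foll b11 [-])
[10] deliver 1→3 → ∅
[11] deliver 2→1 → ∅
[12] deliver 1→0 → ∅
[13] propose(2,'q') → ∅
[14] timeout(3) → N3(cand b15 [-])
[15] timeout(2) → N2(cand b10 [-])
[16] deliver 0→2 → ∅
[17] timeout(0) → N0(cand b8 [-])
[18] timeout(3) → N3(cand b19 [-])
[19] timeout(0) → N0(cand b12 [-])
[20] deliver 3→2 → N2(foll b11 [-])
[21] propose(3,'w') → ∅
[22] deliver 3→1 → N1(foll b15 [-])
[23] deliver 1→3 → ∅
[24] deliver 3→0 → ∅
[25] deliver 0→3 → ∅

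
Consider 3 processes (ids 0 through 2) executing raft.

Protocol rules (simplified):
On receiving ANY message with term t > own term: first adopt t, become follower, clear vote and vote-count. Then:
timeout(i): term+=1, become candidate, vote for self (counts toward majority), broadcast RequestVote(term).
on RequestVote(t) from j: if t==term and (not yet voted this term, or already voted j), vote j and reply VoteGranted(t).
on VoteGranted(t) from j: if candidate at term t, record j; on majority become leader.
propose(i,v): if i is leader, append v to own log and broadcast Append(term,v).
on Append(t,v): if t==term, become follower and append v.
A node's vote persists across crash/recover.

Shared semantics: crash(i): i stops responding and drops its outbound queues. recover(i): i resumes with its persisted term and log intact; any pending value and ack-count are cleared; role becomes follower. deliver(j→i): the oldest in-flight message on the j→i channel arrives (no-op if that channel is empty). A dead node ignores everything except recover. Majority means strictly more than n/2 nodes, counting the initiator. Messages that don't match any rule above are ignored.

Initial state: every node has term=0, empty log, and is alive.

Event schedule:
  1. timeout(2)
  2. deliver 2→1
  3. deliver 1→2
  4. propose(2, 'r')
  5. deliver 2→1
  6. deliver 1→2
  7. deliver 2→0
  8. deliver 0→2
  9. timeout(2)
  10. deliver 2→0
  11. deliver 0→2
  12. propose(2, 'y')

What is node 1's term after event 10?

1

e1 timeout(2): 2[cand,t=1,-]
e2 deliver 2→1: 1[foll,t=1,-]
e3 deliver 1→2: 2[lead,t=1,-]
e4 propose(2,'r'): 2[lead,t=1,r]
e5 deliver 2→1: 1[foll,t=1,r]
e6 deliver 1→2: ·
e7 deliver 2→0: 0[foll,t=1,-]
e8 deliver 0→2: ·
e9 timeout(2): 2[cand,t=2,r]
e10 deliver 2→0: 0[foll,t=1,r]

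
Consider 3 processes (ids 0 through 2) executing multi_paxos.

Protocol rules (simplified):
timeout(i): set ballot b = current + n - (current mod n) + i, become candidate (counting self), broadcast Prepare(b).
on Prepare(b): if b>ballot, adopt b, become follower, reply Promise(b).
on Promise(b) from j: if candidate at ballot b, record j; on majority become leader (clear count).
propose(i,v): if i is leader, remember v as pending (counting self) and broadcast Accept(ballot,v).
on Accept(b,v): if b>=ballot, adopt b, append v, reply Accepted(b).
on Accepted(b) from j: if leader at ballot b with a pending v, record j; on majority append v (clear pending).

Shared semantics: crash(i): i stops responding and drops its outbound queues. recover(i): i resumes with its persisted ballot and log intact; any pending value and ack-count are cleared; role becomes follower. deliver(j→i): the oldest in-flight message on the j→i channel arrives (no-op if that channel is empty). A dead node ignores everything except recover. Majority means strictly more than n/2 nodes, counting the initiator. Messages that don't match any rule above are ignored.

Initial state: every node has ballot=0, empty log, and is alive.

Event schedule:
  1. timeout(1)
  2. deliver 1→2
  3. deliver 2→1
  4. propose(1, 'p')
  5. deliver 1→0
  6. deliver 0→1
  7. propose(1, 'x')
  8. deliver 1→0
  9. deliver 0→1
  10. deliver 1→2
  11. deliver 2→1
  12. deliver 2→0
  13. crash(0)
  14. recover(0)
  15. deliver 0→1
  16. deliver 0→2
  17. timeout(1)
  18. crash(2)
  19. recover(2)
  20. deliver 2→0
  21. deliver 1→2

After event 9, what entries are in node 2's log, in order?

empty

after 1 — timeout(1): n1:cand/b4/[-]
after 2 — deliver 1→2: n2:foll/b4/[-]
after 3 — deliver 2→1: n1:lead/b4/[-]
after 4 — propose(1,'p'): ·
after 5 — deliver 1→0: n0:foll/b4/[-]
after 6 — deliver 0→1: ·
after 7 — propose(1,'x'): ·
after 8 — deliver 1→0: n0:foll/b4/[p]
after 9 — deliver 0→1: n1:lead/b4/[x]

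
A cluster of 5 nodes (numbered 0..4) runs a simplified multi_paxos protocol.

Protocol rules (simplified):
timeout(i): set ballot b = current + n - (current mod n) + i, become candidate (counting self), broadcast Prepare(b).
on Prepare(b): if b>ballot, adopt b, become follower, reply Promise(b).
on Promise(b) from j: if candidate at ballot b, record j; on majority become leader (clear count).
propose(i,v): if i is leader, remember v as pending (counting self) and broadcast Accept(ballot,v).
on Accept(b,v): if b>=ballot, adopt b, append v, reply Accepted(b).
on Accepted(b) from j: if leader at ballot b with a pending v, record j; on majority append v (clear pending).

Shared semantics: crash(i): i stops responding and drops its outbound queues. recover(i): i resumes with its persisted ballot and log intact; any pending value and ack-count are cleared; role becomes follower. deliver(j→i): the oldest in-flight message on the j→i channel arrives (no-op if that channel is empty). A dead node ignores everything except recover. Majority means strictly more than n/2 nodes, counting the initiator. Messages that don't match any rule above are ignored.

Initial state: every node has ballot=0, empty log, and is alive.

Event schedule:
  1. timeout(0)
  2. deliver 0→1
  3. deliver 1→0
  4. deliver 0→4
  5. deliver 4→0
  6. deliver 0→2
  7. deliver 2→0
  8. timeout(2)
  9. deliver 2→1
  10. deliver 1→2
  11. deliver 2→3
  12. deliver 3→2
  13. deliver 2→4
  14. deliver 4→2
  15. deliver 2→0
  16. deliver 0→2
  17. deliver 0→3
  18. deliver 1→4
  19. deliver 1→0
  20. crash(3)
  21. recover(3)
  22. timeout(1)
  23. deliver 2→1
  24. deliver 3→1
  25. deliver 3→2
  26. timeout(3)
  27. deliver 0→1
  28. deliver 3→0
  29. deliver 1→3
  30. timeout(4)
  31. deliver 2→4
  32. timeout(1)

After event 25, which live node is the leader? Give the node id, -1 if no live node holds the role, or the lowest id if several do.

2

e1 timeout(0): 0[cand,b=5,-]
e2 deliver 0→1: 1[foll,b=5,-]
e3 deliver 1→0: ·
e4 deliver 0→4: 4[foll,b=5,-]
e5 deliver 4→0: 0[lead,b=5,-]
e6 deliver 0→2: 2[foll,b=5,-]
e7 deliver 2→0: ·
e8 timeout(2): 2[cand,b=12,-]
e9 deliver 2→1: 1[foll,b=12,-]
e10 deliver 1→2: ·
e11 deliver 2→3: 3[foll,b=12,-]
e12 deliver 3→2: 2[lead,b=12,-]
e13 deliver 2→4: 4[foll,b=12,-]
e14 deliver 4→2: ·
e15 deliver 2→0: 0[foll,b=12,-]
e16 deliver 0→2: ·
e17 deliver 0→3: ·
e18 deliver 1→4: ·
e19 deliver 1→0: ·
e20 crash(3): 3[✗foll,b=12,-]
e21 recover(3): 3[foll,b=12,-]
e22 timeout(1): 1[cand,b=16,-]
e23 deliver 2→1: ·
e24 deliver 3→1: ·
e25 deliver 3→2: ·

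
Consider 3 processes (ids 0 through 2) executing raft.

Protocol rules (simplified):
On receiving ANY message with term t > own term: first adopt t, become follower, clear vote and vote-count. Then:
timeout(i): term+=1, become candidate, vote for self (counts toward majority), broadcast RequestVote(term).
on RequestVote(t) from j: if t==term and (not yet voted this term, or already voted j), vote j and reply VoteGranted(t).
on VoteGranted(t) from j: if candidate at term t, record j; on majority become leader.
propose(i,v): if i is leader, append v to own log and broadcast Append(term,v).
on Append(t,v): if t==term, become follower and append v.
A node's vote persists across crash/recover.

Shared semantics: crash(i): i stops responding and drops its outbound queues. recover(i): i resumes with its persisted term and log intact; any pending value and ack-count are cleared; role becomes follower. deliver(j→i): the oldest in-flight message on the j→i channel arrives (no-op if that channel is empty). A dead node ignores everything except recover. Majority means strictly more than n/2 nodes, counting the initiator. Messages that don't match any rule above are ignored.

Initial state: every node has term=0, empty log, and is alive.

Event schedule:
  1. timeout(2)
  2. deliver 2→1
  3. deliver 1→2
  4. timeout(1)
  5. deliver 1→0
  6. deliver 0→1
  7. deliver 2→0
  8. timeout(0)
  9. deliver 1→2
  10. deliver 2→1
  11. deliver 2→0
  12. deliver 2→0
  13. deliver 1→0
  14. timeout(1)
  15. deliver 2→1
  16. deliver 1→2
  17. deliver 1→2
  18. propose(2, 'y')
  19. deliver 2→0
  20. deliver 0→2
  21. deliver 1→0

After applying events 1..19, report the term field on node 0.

[1] timeout(2) → N2(cand t1 [-])
[2] deliver 2→1 → N1(foll t1 [-])
[3] deliver 1→2 → N2(lead t1 [-])
[4] timeout(1) → N1(cand t2 [-])
[5] deliver 1→0 → N0(foll t2 [-])
[6] deliver 0→1 → N1(lead t2 [-])
[7] deliver 2→0 → ∅
[8] timeout(0) → N0(cand t3 [-])
[9] deliver 1→2 → N2(foll t2 [-])
[10] deliver 2→1 → ∅
[11] deliver 2→0 → ∅
[12] deliver 2→0 → ∅
[13] deliver 1→0 → ∅
[14] timeout(1) → N1(cand t3 [-])
[15] deliver 2→1 → ∅
[16] deliver 1→2 → N2(foll t3 [-])
[17] deliver 1→2 → ∅
[18] propose(2,'y') → ∅
[19] deliver 2→0 → ∅

3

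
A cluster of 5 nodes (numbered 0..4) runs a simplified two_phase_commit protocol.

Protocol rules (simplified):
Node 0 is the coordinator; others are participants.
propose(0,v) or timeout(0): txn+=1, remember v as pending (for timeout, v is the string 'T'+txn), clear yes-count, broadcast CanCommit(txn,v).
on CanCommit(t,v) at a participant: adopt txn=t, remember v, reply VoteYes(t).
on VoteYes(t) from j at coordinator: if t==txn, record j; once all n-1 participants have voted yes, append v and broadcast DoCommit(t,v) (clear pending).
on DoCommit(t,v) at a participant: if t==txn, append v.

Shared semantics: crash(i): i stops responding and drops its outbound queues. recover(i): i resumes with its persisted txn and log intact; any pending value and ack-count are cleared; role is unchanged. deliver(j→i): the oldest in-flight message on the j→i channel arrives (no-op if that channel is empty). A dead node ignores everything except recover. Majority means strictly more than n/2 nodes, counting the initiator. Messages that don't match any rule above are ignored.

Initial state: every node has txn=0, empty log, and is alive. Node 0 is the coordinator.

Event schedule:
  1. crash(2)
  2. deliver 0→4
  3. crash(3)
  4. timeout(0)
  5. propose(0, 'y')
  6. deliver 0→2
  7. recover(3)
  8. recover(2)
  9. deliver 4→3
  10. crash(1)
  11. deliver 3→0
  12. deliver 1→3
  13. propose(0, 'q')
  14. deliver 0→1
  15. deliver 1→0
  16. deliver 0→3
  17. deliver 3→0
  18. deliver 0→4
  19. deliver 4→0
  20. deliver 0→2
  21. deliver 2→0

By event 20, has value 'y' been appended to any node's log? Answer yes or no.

no

[1] crash(2) → N2(✗part t0 [-])
[2] deliver 0→4 → ∅
[3] crash(3) → N3(✗part t0 [-])
[4] timeout(0) → N0(coor t1 [-])
[5] propose(0,'y') → N0(coor t2 [-])
[6] deliver 0→2 → ∅
[7] recover(3) → N3(part t0 [-])
[8] recover(2) → N2(part t0 [-])
[9] deliver 4→3 → ∅
[10] crash(1) → N1(✗part t0 [-])
[11] deliver 3→0 → ∅
[12] deliver 1→3 → ∅
[13] propose(0,'q') → N0(coor t3 [-])
[14] deliver 0→1 → ∅
[15] deliver 1→0 → ∅
[16] deliver 0→3 → N3(part t1 [-])
[17] deliver 3→0 → ∅
[18] deliver 0→4 → N4(part t1 [-])
[19] deliver 4→0 → ∅
[20] deliver 0→2 → N2(part t1 [-])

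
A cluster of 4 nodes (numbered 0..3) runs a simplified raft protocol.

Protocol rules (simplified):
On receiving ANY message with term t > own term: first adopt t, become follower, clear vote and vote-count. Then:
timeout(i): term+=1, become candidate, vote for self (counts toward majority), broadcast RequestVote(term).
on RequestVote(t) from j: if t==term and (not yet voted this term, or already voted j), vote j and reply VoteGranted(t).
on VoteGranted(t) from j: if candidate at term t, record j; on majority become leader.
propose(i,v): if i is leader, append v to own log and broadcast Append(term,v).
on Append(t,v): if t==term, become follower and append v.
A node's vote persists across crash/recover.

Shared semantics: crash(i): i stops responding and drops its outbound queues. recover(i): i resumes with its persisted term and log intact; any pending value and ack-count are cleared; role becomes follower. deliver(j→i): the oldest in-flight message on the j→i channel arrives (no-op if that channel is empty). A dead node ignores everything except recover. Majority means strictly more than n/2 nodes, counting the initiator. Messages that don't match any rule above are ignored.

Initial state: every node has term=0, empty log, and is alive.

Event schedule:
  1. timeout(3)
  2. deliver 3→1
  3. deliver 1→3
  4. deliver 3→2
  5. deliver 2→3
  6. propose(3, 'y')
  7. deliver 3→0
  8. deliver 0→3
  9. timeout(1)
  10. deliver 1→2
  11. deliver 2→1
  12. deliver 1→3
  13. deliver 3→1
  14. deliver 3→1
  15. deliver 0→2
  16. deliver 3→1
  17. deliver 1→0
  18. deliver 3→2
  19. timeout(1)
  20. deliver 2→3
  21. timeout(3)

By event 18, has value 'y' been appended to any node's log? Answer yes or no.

[1] timeout(3) → N3(cand t1 [-])
[2] deliver 3→1 → N1(foll t1 [-])
[3] deliver 1→3 → ∅
[4] deliver 3→2 → N2(foll t1 [-])
[5] deliver 2→3 → N3(lead t1 [-])
[6] propose(3,'y') → N3(lead t1 [y])
[7] deliver 3→0 → N0(foll t1 [-])
[8] deliver 0→3 → ∅
[9] timeout(1) → N1(cand t2 [-])
[10] deliver 1→2 → N2(foll t2 [-])
[11] deliver 2→1 → ∅
[12] deliver 1→3 → N3(foll t2 [y])
[13] deliver 3→1 → ∅
[14] deliver 3→1 → N1(lead t2 [-])
[15] deliver 0→2 → ∅
[16] deliver 3→1 → ∅
[17] deliver 1→0 → N0(foll t2 [-])
[18] deliver 3→2 → ∅

yes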